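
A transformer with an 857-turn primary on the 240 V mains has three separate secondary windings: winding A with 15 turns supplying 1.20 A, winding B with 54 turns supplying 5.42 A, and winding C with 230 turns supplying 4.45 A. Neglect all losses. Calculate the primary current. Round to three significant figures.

I_p ≈ 1.56 A

V_A = 240 × 15/857 = 4.2007 V; V_B = 240 × 54/857 = 15.123 V; V_C = 240 × 230/857 = 64.411 V.
P_out = V_A I_A + V_B I_B + V_C I_C = 4.2007×1.20 + 15.123×5.42 + 64.411×4.45 = 5.0408 + 81.964 + 286.63 = 373.63 W.
Ideal ⇒ P_in = P_out, so I_p = P_out/V_p = 373.63/240 = 1.56 A.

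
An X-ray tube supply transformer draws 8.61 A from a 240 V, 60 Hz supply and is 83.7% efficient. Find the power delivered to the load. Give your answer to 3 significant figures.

P_out ≈ 1730 W

P_in = V_in I_in = 240 × 8.61 = 2066.4 W.
P_out = η P_in = 0.837 × 2066.4 = 1730 W.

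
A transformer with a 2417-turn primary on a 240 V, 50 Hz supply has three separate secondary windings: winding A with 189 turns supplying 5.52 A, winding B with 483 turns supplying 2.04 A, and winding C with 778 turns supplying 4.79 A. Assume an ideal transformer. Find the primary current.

V_A = 240 × 189/2417 = 18.767 V; V_B = 240 × 483/2417 = 47.960 V; V_C = 240 × 778/2417 = 77.253 V.
P_out = V_A I_A + V_B I_B + V_C I_C = 18.767×5.52 + 47.960×2.04 + 77.253×4.79 = 103.59 + 97.839 + 370.04 = 571.47 W.
Ideal ⇒ P_in = P_out, so I_p = P_out/V_p = 571.47/240 = 2.38 A.

I_p ≈ 2.38 A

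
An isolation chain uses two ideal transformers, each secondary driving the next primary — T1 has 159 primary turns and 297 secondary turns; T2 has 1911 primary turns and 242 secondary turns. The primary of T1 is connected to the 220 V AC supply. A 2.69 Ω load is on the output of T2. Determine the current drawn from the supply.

I_supply ≈ 4.58 A

After T1: V = 220.00 × 297/159 = 410.94 V.
After T2: V = 410.94 × 242/1911 = 52.040 V.
I_load = 52.040/2.69 = 19.346 A, so P_out = 52.040 × 19.346 = 1006.7 W.
All ideal ⇒ P_in = P_out, so I_supply = 1006.7/220 = 4.58 A.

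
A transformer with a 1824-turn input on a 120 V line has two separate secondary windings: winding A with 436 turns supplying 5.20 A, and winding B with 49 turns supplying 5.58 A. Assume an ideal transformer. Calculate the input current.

V_A = 120 × 436/1824 = 28.684 V; V_B = 120 × 49/1824 = 3.2237 V.
P_out = V_A I_A + V_B I_B = 28.684×5.20 + 3.2237×5.58 = 149.16 + 17.988 = 167.15 W.
Ideal ⇒ P_in = P_out, so I_in = P_out/V_in = 167.15/120 = 1.39 A.

I_in ≈ 1.39 A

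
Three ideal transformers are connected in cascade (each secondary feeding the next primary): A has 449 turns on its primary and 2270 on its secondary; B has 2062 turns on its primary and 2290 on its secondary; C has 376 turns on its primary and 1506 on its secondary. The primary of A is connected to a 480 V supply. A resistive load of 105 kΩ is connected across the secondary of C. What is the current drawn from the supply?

I_supply ≈ 2.31 A

Secondary of A: V = 480.00 × 2270/449 = 2426.7 V.
Secondary of B: V = 2426.7 × 2290/2062 = 2695.1 V.
Secondary of C: V = 2695.1 × 1506/376 = 10795 V.
I_load = 10795/105000 = 0.10281 A, so P_out = 10795 × 0.10281 = 1109.7 W.
All ideal ⇒ P_in = P_out, so I_supply = 1109.7/480 = 2.31 A.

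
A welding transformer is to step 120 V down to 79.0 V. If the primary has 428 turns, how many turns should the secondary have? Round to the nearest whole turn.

N_s = 282 turns

N_s/N_p = V_s/V_p, so N_s = 428 × 79.0/120 = 281.8 ≈ 282 turns.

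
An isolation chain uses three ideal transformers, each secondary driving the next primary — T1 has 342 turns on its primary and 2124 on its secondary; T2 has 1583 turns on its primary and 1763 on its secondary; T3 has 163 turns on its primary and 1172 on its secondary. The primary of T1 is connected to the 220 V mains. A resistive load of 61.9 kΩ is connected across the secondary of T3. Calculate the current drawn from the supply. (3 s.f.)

Secondary of T1: V = 220.00 × 2124/342 = 1366.3 V.
Secondary of T2: V = 1366.3 × 1763/1583 = 1521.7 V.
Secondary of T3: V = 1521.7 × 1172/163 = 10941 V.
I_load = 10941/61900 = 0.17676 A, so P_out = 10941 × 0.17676 = 1933.9 W.
All ideal ⇒ P_in = P_out, so I_supply = 1933.9/220 = 8.79 A.

I_supply ≈ 8.79 A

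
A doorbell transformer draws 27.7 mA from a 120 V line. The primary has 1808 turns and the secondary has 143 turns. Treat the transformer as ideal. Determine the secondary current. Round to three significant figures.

I_s/I_p = N_p/N_s, so I_s = 0.0277 × 1808/143 = 0.350 A.

I_s ≈ 0.350 A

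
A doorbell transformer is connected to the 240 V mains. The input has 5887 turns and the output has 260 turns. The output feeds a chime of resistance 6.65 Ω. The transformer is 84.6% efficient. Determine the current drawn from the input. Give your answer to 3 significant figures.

V_out = 240 × 260/5887 = 10.600 V.
I_out = V_out/R = 10.600/6.65 = 1.5939 A.
P_out = V_out I_out = 10.600 × 1.5939 = 16.895 W.
P_in = P_out/η = 16.895/0.846 = 19.971 W.
I_in = P_in/V_in = 19.971/240 = 0.0832 A.

I_in ≈ 0.0832 A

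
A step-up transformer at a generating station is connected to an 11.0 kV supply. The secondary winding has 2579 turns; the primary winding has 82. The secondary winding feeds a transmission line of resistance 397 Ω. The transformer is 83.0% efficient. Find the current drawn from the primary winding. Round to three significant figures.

I_p ≈ 33000 A

V_s = 11000 × 2579/82 = 345960 V.
I_s = V_s/R = 345960/397 = 871.44 A.
P_out = V_s I_s = 345960 × 871.44 = 3.0149×10^8 W.
P_in = P_out/η = 3.0149×10^8/0.830 = 3.6324×10^8 W.
I_p = P_in/V_p = 3.6324×10^8/11000 = 33000 A.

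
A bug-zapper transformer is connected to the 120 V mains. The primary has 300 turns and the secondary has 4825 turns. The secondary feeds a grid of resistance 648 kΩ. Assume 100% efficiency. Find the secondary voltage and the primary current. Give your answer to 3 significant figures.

V_s ≈ 1930 V, I_p ≈ 0.0479 A

V_s = V_p × N_s/N_p = 120 × 4825/300 = 1930.0 V.
I_s = V_s/R = 1930.0/648000 = 0.0029784 A.
I_p = I_s × N_s/N_p = 0.0029784 × 4825/300 = 0.0479 A.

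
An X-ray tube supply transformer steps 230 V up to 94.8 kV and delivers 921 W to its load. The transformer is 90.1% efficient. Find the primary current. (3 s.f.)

I_p ≈ 4.44 A

P_in = P_out/η = 921/0.901 = 1022.2 W.
I_p = P_in/V_p = 1022.2/230 = 4.44 A.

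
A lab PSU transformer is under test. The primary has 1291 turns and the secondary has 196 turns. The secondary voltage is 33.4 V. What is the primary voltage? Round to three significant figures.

V_p/V_s = N_p/N_s, so V_p = 33.4 × 1291/196 = 220 V.

V_p ≈ 220 V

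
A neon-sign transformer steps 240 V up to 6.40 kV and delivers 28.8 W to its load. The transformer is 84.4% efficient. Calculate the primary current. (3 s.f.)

P_in = P_out/η = 28.8/0.844 = 34.123 W.
I_p = P_in/V_p = 34.123/240 = 0.142 A.

I_p ≈ 0.142 A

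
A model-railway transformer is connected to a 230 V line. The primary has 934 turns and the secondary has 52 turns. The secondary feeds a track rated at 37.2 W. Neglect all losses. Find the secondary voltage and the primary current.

V_s = V_p × N_s/N_p = 230 × 52/934 = 12.805 V.
I_s = P/V_s = 37.2/12.805 = 2.9051 A.
I_p = I_s × N_s/N_p = 2.9051 × 52/934 = 0.162 A.

V_s ≈ 12.8 V, I_p ≈ 0.162 A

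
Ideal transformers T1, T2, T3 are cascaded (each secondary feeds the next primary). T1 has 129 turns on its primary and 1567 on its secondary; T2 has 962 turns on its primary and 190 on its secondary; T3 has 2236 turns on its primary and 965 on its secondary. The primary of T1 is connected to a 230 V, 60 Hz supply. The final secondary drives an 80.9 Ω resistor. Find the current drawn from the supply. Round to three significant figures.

I_supply ≈ 3.05 A

Secondary of T1: V = 230.00 × 1567/129 = 2793.9 V.
Secondary of T2: V = 2793.9 × 190/962 = 551.81 V.
Secondary of T3: V = 551.81 × 965/2236 = 238.14 V.
I_load = 238.14/80.9 = 2.9437 A, so P_out = 238.14 × 2.9437 = 701.03 W.
All ideal ⇒ P_in = P_out, so I_supply = 701.03/230 = 3.05 A.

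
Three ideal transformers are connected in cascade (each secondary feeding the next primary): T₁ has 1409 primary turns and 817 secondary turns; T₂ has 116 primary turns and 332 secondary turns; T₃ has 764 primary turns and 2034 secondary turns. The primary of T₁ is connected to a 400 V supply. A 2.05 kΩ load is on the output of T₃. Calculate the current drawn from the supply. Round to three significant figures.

I_supply ≈ 3.81 A

After T₁: V = 400.00 × 817/1409 = 231.94 V.
After T₂: V = 231.94 × 332/116 = 663.82 V.
After T₃: V = 663.82 × 2034/764 = 1767.3 V.
I_load = 1767.3/2050 = 0.86209 A, so P_out = 1767.3 × 0.86209 = 1523.6 W.
All ideal ⇒ P_in = P_out, so I_supply = 1523.6/400 = 3.81 A.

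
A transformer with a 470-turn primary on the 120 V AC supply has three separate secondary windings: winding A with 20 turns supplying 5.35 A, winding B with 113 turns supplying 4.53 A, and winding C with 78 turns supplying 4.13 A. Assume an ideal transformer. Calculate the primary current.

I_p ≈ 2.00 A

V_A = 120 × 20/470 = 5.1064 V; V_B = 120 × 113/470 = 28.851 V; V_C = 120 × 78/470 = 19.915 V.
P_out = V_A I_A + V_B I_B + V_C I_C = 5.1064×5.35 + 28.851×4.53 + 19.915×4.13 = 27.319 + 130.70 + 82.249 = 240.26 W.
Ideal ⇒ P_in = P_out, so I_p = P_out/V_p = 240.26/120 = 2.00 A.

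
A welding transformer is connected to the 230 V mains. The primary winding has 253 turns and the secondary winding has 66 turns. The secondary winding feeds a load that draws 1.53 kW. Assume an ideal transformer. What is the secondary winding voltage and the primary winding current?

V_s ≈ 60.0 V, I_p ≈ 6.65 A

V_s = V_p × N_s/N_p = 230 × 66/253 = 60.000 V.
I_s = P/V_s = 1530/60.000 = 25.500 A.
I_p = I_s × N_s/N_p = 25.500 × 66/253 = 6.65 A.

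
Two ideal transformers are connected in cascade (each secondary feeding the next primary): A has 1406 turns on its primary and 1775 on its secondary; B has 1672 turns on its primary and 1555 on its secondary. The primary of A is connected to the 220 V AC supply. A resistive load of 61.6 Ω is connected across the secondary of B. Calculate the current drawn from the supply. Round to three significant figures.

After A: V = 220.00 × 1775/1406 = 277.74 V.
After B: V = 277.74 × 1555/1672 = 258.30 V.
I_load = 258.30/61.6 = 4.1932 A, so P_out = 258.30 × 4.1932 = 1083.1 W.
All ideal ⇒ P_in = P_out, so I_supply = 1083.1/220 = 4.92 A.

I_supply ≈ 4.92 A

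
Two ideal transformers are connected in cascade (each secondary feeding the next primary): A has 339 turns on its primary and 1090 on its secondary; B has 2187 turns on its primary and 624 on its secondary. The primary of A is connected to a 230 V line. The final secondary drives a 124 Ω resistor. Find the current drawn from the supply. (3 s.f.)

Secondary of A: V = 230.00 × 1090/339 = 739.53 V.
Secondary of B: V = 739.53 × 624/2187 = 211.00 V.
I_load = 211.00/124 = 1.7016 A, so P_out = 211.00 × 1.7016 = 359.05 W.
All ideal ⇒ P_in = P_out, so I_supply = 359.05/230 = 1.56 A.

I_supply ≈ 1.56 A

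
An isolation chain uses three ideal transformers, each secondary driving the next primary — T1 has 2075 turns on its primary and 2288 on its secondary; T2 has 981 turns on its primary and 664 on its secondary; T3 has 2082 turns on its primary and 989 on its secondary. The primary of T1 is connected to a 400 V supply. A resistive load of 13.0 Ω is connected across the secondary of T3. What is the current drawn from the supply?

I_supply ≈ 3.87 A

Secondary of T1: V = 400.00 × 2288/2075 = 441.06 V.
Secondary of T2: V = 441.06 × 664/981 = 298.54 V.
Secondary of T3: V = 298.54 × 989/2082 = 141.81 V.
I_load = 141.81/13.0 = 10.909 A, so P_out = 141.81 × 10.909 = 1547.0 W.
All ideal ⇒ P_in = P_out, so I_supply = 1547.0/400 = 3.87 A.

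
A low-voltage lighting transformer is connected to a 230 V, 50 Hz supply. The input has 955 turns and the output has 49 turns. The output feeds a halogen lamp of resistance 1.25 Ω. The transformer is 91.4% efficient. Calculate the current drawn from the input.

I_in ≈ 0.530 A

V_out = 230 × 49/955 = 11.801 V.
I_out = V_out/R = 11.801/1.25 = 9.4408 A.
P_out = V_out I_out = 11.801 × 9.4408 = 111.41 W.
P_in = P_out/η = 111.41/0.914 = 121.89 W.
I_in = P_in/V_in = 121.89/230 = 0.530 A.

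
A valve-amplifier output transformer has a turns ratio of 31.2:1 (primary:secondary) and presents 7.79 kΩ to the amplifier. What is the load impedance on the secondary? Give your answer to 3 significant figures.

Z_s = Z_p/(N_p/N_s)² = 7790/31.2² = 8.00 Ω.

Z_s ≈ 8.00 Ω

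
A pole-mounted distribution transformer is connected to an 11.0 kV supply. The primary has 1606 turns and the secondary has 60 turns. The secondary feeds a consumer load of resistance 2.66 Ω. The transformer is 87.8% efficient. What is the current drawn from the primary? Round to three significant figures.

V_s = 11000 × 60/1606 = 410.96 V.
I_s = V_s/R = 410.96/2.66 = 154.50 A.
P_out = V_s I_s = 410.96 × 154.50 = 63491 W.
P_in = P_out/η = 63491/0.878 = 72314 W.
I_p = P_in/V_p = 72314/11000 = 6.57 A.

I_p ≈ 6.57 A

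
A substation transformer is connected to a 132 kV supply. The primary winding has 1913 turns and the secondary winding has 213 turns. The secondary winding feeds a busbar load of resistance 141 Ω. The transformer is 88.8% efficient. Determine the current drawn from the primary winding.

V_s = 132000 × 213/1913 = 14697 V.
I_s = V_s/R = 14697/141 = 104.24 A.
P_out = V_s I_s = 14697 × 104.24 = 1.5320×10^6 W.
P_in = P_out/η = 1.5320×10^6/0.888 = 1.7252×10^6 W.
I_p = P_in/V_p = 1.7252×10^6/132000 = 13.1 A.

I_p ≈ 13.1 A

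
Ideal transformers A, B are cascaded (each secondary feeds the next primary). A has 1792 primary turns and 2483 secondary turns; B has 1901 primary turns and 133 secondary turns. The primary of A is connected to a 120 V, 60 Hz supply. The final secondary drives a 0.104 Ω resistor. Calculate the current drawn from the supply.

I_supply ≈ 10.8 A

Secondary of A: V = 120.00 × 2483/1792 = 166.27 V.
Secondary of B: V = 166.27 × 133/1901 = 11.633 V.
I_load = 11.633/0.104 = 111.86 A, so P_out = 11.633 × 111.86 = 1301.2 W.
All ideal ⇒ P_in = P_out, so I_supply = 1301.2/120 = 10.8 A.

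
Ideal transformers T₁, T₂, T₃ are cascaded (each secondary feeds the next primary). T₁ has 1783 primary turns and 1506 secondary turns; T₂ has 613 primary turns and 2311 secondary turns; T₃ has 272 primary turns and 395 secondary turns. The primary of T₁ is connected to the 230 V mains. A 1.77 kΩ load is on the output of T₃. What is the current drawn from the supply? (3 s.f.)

After T₁: V = 230.00 × 1506/1783 = 194.27 V.
After T₂: V = 194.27 × 2311/613 = 732.39 V.
After T₃: V = 732.39 × 395/272 = 1063.6 V.
I_load = 1063.6/1770 = 0.60089 A, so P_out = 1063.6 × 0.60089 = 639.09 W.
All ideal ⇒ P_in = P_out, so I_supply = 639.09/230 = 2.78 A.

I_supply ≈ 2.78 A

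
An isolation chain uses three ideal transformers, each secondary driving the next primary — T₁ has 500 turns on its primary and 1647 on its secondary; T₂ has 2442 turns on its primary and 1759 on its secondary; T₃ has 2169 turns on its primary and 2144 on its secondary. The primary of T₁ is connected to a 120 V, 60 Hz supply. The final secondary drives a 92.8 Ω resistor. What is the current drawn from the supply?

Secondary of T₁: V = 120.00 × 1647/500 = 395.28 V.
Secondary of T₂: V = 395.28 × 1759/2442 = 284.72 V.
Secondary of T₃: V = 284.72 × 2144/2169 = 281.44 V.
I_load = 281.44/92.8 = 3.0328 A, so P_out = 281.44 × 3.0328 = 853.56 W.
All ideal ⇒ P_in = P_out, so I_supply = 853.56/120 = 7.11 A.

I_supply ≈ 7.11 A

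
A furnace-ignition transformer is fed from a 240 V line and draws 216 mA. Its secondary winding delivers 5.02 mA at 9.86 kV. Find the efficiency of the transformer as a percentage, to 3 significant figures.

η ≈ 95.5%

P_in = 240 × 0.216 = 51.8400 W.
P_out = 9860 × 0.00502 = 49.4972 W.
η = P_out/P_in = 49.4972/51.8400 = 0.955.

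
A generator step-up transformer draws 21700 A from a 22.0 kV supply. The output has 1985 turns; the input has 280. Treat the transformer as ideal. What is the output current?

I_out/I_in = N_in/N_out, so I_out = 21700 × 280/1985 = 3060 A.

I_out ≈ 3060 A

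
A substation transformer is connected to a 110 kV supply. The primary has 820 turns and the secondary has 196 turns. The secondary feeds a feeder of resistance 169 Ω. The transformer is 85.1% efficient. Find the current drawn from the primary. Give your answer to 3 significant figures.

V_s = 110000 × 196/820 = 26293 V.
I_s = V_s/R = 26293/169 = 155.58 A.
P_out = V_s I_s = 26293 × 155.58 = 4.0906×10^6 W.
P_in = P_out/η = 4.0906×10^6/0.851 = 4.8068×10^6 W.
I_p = P_in/V_p = 4.8068×10^6/110000 = 43.7 A.

I_p ≈ 43.7 A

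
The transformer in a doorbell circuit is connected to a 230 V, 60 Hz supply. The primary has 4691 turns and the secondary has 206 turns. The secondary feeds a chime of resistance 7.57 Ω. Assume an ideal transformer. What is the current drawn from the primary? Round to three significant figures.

V_s = V_p × N_s/N_p = 230 × 206/4691 = 10.100 V.
I_s = V_s/R = 10.100/7.57 = 1.3342 A.
For an ideal transformer I_p N_p = I_s N_s, so I_p = 1.3342 × 206/4691 = 0.0586 A.

I_p ≈ 0.0586 A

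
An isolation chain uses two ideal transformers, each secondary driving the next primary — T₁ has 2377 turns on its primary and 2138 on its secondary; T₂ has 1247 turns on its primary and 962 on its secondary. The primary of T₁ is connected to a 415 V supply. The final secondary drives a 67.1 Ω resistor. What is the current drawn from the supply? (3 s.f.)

I_supply ≈ 2.98 A

Secondary of T₁: V = 415.00 × 2138/2377 = 373.27 V.
Secondary of T₂: V = 373.27 × 962/1247 = 287.96 V.
I_load = 287.96/67.1 = 4.2915 A, so P_out = 287.96 × 4.2915 = 1235.8 W.
All ideal ⇒ P_in = P_out, so I_supply = 1235.8/415 = 2.98 A.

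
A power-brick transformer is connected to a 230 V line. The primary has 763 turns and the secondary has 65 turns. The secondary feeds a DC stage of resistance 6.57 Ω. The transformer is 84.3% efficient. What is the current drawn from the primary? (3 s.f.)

I_p ≈ 0.301 A

V_s = 230 × 65/763 = 19.594 V.
I_s = V_s/R = 19.594/6.57 = 2.9823 A.
P_out = V_s I_s = 19.594 × 2.9823 = 58.434 W.
P_in = P_out/η = 58.434/0.843 = 69.317 W.
I_p = P_in/V_p = 69.317/230 = 0.301 A.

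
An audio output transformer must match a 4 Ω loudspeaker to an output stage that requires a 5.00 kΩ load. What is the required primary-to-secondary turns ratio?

N_p/N_s ≈ 35.4

Z_p/Z_s = (N_p/N_s)², so N_p/N_s = √(5000/4) = √1250 = 35.4.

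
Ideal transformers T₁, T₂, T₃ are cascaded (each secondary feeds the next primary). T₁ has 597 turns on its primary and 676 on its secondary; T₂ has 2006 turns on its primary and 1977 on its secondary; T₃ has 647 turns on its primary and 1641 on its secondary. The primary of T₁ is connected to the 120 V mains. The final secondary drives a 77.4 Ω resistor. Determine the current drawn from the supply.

Secondary of T₁: V = 120.00 × 676/597 = 135.88 V.
Secondary of T₂: V = 135.88 × 1977/2006 = 133.92 V.
Secondary of T₃: V = 133.92 × 1641/647 = 339.65 V.
I_load = 339.65/77.4 = 4.3883 A, so P_out = 339.65 × 4.3883 = 1490.5 W.
All ideal ⇒ P_in = P_out, so I_supply = 1490.5/120 = 12.4 A.

I_supply ≈ 12.4 A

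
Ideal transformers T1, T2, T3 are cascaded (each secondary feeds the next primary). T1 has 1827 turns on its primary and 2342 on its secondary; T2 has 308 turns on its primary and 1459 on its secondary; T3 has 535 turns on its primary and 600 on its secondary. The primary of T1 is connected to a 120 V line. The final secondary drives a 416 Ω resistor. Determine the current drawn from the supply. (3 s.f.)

I_supply ≈ 13.4 A

Secondary of T1: V = 120.00 × 2342/1827 = 153.83 V.
Secondary of T2: V = 153.83 × 1459/308 = 728.68 V.
Secondary of T3: V = 728.68 × 600/535 = 817.21 V.
I_load = 817.21/416 = 1.9644 A, so P_out = 817.21 × 1.9644 = 1605.4 W.
All ideal ⇒ P_in = P_out, so I_supply = 1605.4/120 = 13.4 A.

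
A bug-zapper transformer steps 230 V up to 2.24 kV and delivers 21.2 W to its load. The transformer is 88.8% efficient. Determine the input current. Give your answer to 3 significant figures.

I_in ≈ 0.104 A

P_in = P_out/η = 21.2/0.888 = 23.874 W.
I_in = P_in/V_in = 23.874/230 = 0.104 A.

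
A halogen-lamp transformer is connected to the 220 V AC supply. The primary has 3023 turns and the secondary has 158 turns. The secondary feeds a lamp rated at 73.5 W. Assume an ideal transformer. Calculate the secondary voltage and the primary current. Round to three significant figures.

V_s ≈ 11.5 V, I_p ≈ 0.334 A

V_s = V_p × N_s/N_p = 220 × 158/3023 = 11.499 V.
I_s = P/V_s = 73.5/11.499 = 6.3921 A.
I_p = I_s × N_s/N_p = 6.3921 × 158/3023 = 0.334 A.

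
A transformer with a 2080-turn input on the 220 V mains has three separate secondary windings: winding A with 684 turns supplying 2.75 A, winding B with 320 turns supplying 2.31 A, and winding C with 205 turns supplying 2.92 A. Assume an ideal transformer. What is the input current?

I_in ≈ 1.55 A

V_A = 220 × 684/2080 = 72.346 V; V_B = 220 × 320/2080 = 33.846 V; V_C = 220 × 205/2080 = 21.683 V.
P_out = V_A I_A + V_B I_B + V_C I_C = 72.346×2.75 + 33.846×2.31 + 21.683×2.92 = 198.95 + 78.185 + 63.313 = 340.45 W.
Ideal ⇒ P_in = P_out, so I_in = P_out/V_in = 340.45/220 = 1.55 A.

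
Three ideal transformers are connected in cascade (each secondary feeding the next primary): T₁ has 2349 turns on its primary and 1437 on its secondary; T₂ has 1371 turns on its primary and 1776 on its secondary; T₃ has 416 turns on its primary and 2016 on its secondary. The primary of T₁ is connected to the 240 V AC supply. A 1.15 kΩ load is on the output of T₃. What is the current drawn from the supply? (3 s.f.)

After T₁: V = 240.00 × 1437/2349 = 146.82 V.
After T₂: V = 146.82 × 1776/1371 = 190.19 V.
After T₃: V = 190.19 × 2016/416 = 921.70 V.
I_load = 921.70/1150 = 0.80147 A, so P_out = 921.70 × 0.80147 = 738.72 W.
All ideal ⇒ P_in = P_out, so I_supply = 738.72/240 = 3.08 A.

I_supply ≈ 3.08 A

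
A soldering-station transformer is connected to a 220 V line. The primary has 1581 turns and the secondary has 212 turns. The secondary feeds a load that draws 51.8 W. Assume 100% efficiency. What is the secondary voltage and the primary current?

V_s ≈ 29.5 V, I_p ≈ 0.235 A

V_s = V_p × N_s/N_p = 220 × 212/1581 = 29.500 V.
I_s = P/V_s = 51.8/29.500 = 1.7559 A.
I_p = I_s × N_s/N_p = 1.7559 × 212/1581 = 0.235 A.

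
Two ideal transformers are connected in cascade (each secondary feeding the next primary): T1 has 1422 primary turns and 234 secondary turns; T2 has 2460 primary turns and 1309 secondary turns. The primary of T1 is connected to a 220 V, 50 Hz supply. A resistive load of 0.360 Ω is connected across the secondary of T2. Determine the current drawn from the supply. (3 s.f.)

Secondary of T1: V = 220.00 × 234/1422 = 36.203 V.
Secondary of T2: V = 36.203 × 1309/2460 = 19.264 V.
I_load = 19.264/0.360 = 53.511 A, so P_out = 19.264 × 53.511 = 1030.8 W.
All ideal ⇒ P_in = P_out, so I_supply = 1030.8/220 = 4.69 A.

I_supply ≈ 4.69 A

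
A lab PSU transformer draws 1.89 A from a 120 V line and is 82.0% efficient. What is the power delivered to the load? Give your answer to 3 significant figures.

P_out ≈ 186 W

P_in = V_p I_p = 120 × 1.89 = 226.80 W.
P_out = η P_in = 0.820 × 226.80 = 186 W.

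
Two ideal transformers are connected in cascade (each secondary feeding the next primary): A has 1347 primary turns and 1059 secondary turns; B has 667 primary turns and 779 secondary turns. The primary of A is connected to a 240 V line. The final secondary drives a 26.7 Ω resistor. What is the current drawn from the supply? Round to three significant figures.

I_supply ≈ 7.58 A

After A: V = 240.00 × 1059/1347 = 188.69 V.
After B: V = 188.69 × 779/667 = 220.37 V.
I_load = 220.37/26.7 = 8.2535 A, so P_out = 220.37 × 8.2535 = 1818.8 W.
All ideal ⇒ P_in = P_out, so I_supply = 1818.8/240 = 7.58 A.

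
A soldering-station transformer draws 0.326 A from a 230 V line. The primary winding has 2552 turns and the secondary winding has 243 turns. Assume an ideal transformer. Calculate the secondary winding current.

I_s/I_p = N_p/N_s, so I_s = 0.326 × 2552/243 = 3.42 A.

I_s ≈ 3.42 A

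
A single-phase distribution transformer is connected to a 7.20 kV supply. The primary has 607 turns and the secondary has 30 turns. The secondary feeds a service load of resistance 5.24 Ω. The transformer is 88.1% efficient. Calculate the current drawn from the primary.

V_s = 7200 × 30/607 = 355.85 V.
I_s = V_s/R = 355.85/5.24 = 67.910 A.
P_out = V_s I_s = 355.85 × 67.910 = 24166 W.
P_in = P_out/η = 24166/0.881 = 27430 W.
I_p = P_in/V_p = 27430/7200 = 3.81 A.

I_p ≈ 3.81 A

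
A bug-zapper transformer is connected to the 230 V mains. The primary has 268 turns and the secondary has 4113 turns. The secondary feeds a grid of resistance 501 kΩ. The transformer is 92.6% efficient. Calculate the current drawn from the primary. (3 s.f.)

V_s = 230 × 4113/268 = 3529.8 V.
I_s = V_s/R = 3529.8/501000 = 0.0070455 A.
P_out = V_s I_s = 3529.8 × 0.0070455 = 24.869 W.
P_in = P_out/η = 24.869/0.926 = 26.857 W.
I_p = P_in/V_p = 26.857/230 = 0.117 A.

I_p ≈ 0.117 A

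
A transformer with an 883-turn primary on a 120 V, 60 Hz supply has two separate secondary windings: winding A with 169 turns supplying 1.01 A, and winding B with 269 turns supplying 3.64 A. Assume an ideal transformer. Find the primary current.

V_A = 120 × 169/883 = 22.967 V; V_B = 120 × 269/883 = 36.557 V.
P_out = V_A I_A + V_B I_B = 22.967×1.01 + 36.557×3.64 = 23.197 + 133.07 = 156.27 W.
Ideal ⇒ P_in = P_out, so I_p = P_out/V_p = 156.27/120 = 1.30 A.

I_p ≈ 1.30 A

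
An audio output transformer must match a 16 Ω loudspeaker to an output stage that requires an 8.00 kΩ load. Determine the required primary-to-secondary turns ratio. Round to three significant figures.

Z_p/Z_s = (N_p/N_s)², so N_p/N_s = √(8000/16) = √500 = 22.4.

N_p/N_s ≈ 22.4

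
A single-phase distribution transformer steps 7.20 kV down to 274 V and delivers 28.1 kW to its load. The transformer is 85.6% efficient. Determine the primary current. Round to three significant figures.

P_in = P_out/η = 28100/0.856 = 32827 W.
I_p = P_in/V_p = 32827/7200 = 4.56 A.

I_p ≈ 4.56 A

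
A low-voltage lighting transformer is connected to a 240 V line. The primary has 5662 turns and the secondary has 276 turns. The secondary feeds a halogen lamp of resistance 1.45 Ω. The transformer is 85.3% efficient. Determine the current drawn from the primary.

V_s = 240 × 276/5662 = 11.699 V.
I_s = V_s/R = 11.699/1.45 = 8.0683 A.
P_out = V_s I_s = 11.699 × 8.0683 = 94.392 W.
P_in = P_out/η = 94.392/0.853 = 110.66 W.
I_p = P_in/V_p = 110.66/240 = 0.461 A.

I_p ≈ 0.461 A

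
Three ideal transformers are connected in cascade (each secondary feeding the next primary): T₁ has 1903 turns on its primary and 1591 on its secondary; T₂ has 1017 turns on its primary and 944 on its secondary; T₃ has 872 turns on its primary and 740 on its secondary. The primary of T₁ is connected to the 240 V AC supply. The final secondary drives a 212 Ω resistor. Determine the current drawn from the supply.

I_supply ≈ 0.491 A

After T₁: V = 240.00 × 1591/1903 = 200.65 V.
After T₂: V = 200.65 × 944/1017 = 186.25 V.
After T₃: V = 186.25 × 740/872 = 158.06 V.
I_load = 158.06/212 = 0.74554 A, so P_out = 158.06 × 0.74554 = 117.84 W.
All ideal ⇒ P_in = P_out, so I_supply = 117.84/240 = 0.491 A.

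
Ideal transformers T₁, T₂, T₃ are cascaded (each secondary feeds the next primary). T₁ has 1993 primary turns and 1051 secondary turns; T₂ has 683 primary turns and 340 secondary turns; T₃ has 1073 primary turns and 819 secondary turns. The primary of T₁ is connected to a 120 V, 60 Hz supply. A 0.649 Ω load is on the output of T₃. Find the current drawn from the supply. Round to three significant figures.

I_supply ≈ 7.42 A

Secondary of T₁: V = 120.00 × 1051/1993 = 63.281 V.
Secondary of T₂: V = 63.281 × 340/683 = 31.502 V.
Secondary of T₃: V = 31.502 × 819/1073 = 24.045 V.
I_load = 24.045/0.649 = 37.049 A, so P_out = 24.045 × 37.049 = 890.83 W.
All ideal ⇒ P_in = P_out, so I_supply = 890.83/120 = 7.42 A.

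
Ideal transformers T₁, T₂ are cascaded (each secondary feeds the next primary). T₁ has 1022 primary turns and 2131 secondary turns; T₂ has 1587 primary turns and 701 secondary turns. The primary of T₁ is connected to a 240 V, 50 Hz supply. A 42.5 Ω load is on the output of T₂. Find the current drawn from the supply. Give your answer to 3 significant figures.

I_supply ≈ 4.79 A

Secondary of T₁: V = 240.00 × 2131/1022 = 500.43 V.
Secondary of T₂: V = 500.43 × 701/1587 = 221.05 V.
I_load = 221.05/42.5 = 5.2011 A, so P_out = 221.05 × 5.2011 = 1149.7 W.
All ideal ⇒ P_in = P_out, so I_supply = 1149.7/240 = 4.79 A.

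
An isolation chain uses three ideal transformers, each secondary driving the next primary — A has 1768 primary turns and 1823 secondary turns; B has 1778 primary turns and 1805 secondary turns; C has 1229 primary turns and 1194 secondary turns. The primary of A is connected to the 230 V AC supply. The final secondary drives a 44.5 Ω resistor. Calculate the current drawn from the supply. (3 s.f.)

I_supply ≈ 5.35 A

Secondary of A: V = 230.00 × 1823/1768 = 237.15 V.
Secondary of B: V = 237.15 × 1805/1778 = 240.76 V.
Secondary of C: V = 240.76 × 1194/1229 = 233.90 V.
I_load = 233.90/44.5 = 5.2562 A, so P_out = 233.90 × 5.2562 = 1229.4 W.
All ideal ⇒ P_in = P_out, so I_supply = 1229.4/230 = 5.35 A.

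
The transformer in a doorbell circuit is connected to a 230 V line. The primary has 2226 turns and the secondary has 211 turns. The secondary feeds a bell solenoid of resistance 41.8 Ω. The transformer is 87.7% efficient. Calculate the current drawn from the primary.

I_p ≈ 0.0564 A

V_s = 230 × 211/2226 = 21.801 V.
I_s = V_s/R = 21.801/41.8 = 0.52157 A.
P_out = V_s I_s = 21.801 × 0.52157 = 11.371 W.
P_in = P_out/η = 11.371/0.877 = 12.966 W.
I_p = P_in/V_p = 12.966/230 = 0.0564 A.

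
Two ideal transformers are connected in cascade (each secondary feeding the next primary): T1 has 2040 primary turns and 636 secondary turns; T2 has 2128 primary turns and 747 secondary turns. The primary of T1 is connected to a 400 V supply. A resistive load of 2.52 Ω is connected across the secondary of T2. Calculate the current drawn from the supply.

After T1: V = 400.00 × 636/2040 = 124.71 V.
After T2: V = 124.71 × 747/2128 = 43.776 V.
I_load = 43.776/2.52 = 17.371 A, so P_out = 43.776 × 17.371 = 760.45 W.
All ideal ⇒ P_in = P_out, so I_supply = 760.45/400 = 1.90 A.

I_supply ≈ 1.90 A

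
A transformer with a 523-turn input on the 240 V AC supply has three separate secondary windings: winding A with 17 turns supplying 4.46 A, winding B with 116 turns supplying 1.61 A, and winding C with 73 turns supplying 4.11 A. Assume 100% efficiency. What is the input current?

I_in ≈ 1.08 A

V_A = 240 × 17/523 = 7.8011 V; V_B = 240 × 116/523 = 53.231 V; V_C = 240 × 73/523 = 33.499 V.
P_out = V_A I_A + V_B I_B + V_C I_C = 7.8011×4.46 + 53.231×1.61 + 33.499×4.11 = 34.793 + 85.702 + 137.68 = 258.18 W.
Ideal ⇒ P_in = P_out, so I_in = P_out/V_in = 258.18/240 = 1.08 A.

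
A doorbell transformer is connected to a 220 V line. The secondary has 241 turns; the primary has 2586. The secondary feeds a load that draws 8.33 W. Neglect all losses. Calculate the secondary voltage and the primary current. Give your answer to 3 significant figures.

V_s = V_p × N_s/N_p = 220 × 241/2586 = 20.503 V.
I_s = P/V_s = 8.33/20.503 = 0.40629 A.
I_p = I_s × N_s/N_p = 0.40629 × 241/2586 = 0.0379 A.

V_s ≈ 20.5 V, I_p ≈ 0.0379 A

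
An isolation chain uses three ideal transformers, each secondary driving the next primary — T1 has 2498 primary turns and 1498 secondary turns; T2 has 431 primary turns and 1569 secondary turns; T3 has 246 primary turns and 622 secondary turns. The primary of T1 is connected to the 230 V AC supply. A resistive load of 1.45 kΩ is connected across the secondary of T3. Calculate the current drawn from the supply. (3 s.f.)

I_supply ≈ 4.83 A

Secondary of T1: V = 230.00 × 1498/2498 = 137.93 V.
Secondary of T2: V = 137.93 × 1569/431 = 502.10 V.
Secondary of T3: V = 502.10 × 622/246 = 1269.5 V.
I_load = 1269.5/1450 = 0.87555 A, so P_out = 1269.5 × 0.87555 = 1111.5 W.
All ideal ⇒ P_in = P_out, so I_supply = 1111.5/230 = 4.83 A.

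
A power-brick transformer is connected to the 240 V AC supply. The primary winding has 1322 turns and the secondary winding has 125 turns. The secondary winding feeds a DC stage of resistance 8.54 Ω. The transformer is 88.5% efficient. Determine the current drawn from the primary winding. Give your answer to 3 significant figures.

V_s = 240 × 125/1322 = 22.693 V.
I_s = V_s/R = 22.693/8.54 = 2.6572 A.
P_out = V_s I_s = 22.693 × 2.6572 = 60.301 W.
P_in = P_out/η = 60.301/0.885 = 68.136 W.
I_p = P_in/V_p = 68.136/240 = 0.284 A.

I_p ≈ 0.284 A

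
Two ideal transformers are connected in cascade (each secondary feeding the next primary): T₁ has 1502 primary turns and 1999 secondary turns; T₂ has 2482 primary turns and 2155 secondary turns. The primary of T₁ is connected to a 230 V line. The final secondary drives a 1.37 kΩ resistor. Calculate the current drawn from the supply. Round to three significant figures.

I_supply ≈ 0.224 A

After T₁: V = 230.00 × 1999/1502 = 306.11 V.
After T₂: V = 306.11 × 2155/2482 = 265.78 V.
I_load = 265.78/1370 = 0.19400 A, so P_out = 265.78 × 0.19400 = 51.560 W.
All ideal ⇒ P_in = P_out, so I_supply = 51.560/230 = 0.224 A.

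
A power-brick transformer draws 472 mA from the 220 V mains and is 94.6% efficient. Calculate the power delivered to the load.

P_out ≈ 98.2 W

P_in = V_p I_p = 220 × 0.472 = 103.84 W.
P_out = η P_in = 0.946 × 103.84 = 98.2 W.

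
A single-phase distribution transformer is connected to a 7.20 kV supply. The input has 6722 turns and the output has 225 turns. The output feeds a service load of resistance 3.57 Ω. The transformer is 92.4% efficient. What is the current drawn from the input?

I_in ≈ 2.45 A

V_out = 7200 × 225/6722 = 241.00 V.
I_out = V_out/R = 241.00/3.57 = 67.507 A.
P_out = V_out I_out = 241.00 × 67.507 = 16269 W.
P_in = P_out/η = 16269/0.924 = 17607 W.
I_in = P_in/V_in = 17607/7200 = 2.45 A.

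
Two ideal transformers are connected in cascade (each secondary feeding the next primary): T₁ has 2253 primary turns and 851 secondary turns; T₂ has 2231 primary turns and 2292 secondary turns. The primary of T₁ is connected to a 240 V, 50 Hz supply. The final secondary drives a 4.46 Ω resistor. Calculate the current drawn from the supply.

I_supply ≈ 8.10 A

Secondary of T₁: V = 240.00 × 851/2253 = 90.652 V.
Secondary of T₂: V = 90.652 × 2292/2231 = 93.131 V.
I_load = 93.131/4.46 = 20.881 A, so P_out = 93.131 × 20.881 = 1944.7 W.
All ideal ⇒ P_in = P_out, so I_supply = 1944.7/240 = 8.10 A.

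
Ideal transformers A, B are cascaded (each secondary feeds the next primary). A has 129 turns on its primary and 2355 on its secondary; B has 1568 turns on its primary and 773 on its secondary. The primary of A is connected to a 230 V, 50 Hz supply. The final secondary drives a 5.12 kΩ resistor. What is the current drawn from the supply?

After A: V = 230.00 × 2355/129 = 4198.8 V.
After B: V = 4198.8 × 773/1568 = 2070.0 V.
I_load = 2070.0/5120 = 0.40429 A, so P_out = 2070.0 × 0.40429 = 836.86 W.
All ideal ⇒ P_in = P_out, so I_supply = 836.86/230 = 3.64 A.

I_supply ≈ 3.64 A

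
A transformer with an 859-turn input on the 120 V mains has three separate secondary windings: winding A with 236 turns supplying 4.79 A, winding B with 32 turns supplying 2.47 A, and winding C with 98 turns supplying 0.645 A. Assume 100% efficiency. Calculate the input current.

I_in ≈ 1.48 A

V_A = 120 × 236/859 = 32.969 V; V_B = 120 × 32/859 = 4.4703 V; V_C = 120 × 98/859 = 13.690 V.
P_out = V_A I_A + V_B I_B + V_C I_C = 32.969×4.79 + 4.4703×2.47 + 13.690×0.645 = 157.92 + 11.042 + 8.8303 = 177.79 W.
Ideal ⇒ P_in = P_out, so I_in = P_out/V_in = 177.79/120 = 1.48 A.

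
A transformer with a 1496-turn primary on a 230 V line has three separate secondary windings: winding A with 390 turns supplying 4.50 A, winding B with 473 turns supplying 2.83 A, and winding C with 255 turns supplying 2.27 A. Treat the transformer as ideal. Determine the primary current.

I_p ≈ 2.45 A

V_A = 230 × 390/1496 = 59.960 V; V_B = 230 × 473/1496 = 72.721 V; V_C = 230 × 255/1496 = 39.205 V.
P_out = V_A I_A + V_B I_B + V_C I_C = 59.960×4.50 + 72.721×2.83 + 39.205×2.27 = 269.82 + 205.80 + 88.994 = 564.61 W.
Ideal ⇒ P_in = P_out, so I_p = P_out/V_p = 564.61/230 = 2.45 A.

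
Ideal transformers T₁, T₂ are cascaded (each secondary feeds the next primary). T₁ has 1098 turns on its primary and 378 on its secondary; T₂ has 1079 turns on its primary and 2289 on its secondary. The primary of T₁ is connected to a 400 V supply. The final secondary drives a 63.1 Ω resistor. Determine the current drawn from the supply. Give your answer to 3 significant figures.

I_supply ≈ 3.38 A

Secondary of T₁: V = 400.00 × 378/1098 = 137.70 V.
Secondary of T₂: V = 137.70 × 2289/1079 = 292.13 V.
I_load = 292.13/63.1 = 4.6296 A, so P_out = 292.13 × 4.6296 = 1352.4 W.
All ideal ⇒ P_in = P_out, so I_supply = 1352.4/400 = 3.38 A.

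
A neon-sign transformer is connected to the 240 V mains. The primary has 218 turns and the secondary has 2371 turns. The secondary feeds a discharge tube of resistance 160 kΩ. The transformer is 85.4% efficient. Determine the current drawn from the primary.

I_p ≈ 0.208 A

V_s = 240 × 2371/218 = 2610.3 V.
I_s = V_s/R = 2610.3/160000 = 0.016314 A.
P_out = V_s I_s = 2610.3 × 0.016314 = 42.585 W.
P_in = P_out/η = 42.585/0.854 = 49.865 W.
I_p = P_in/V_p = 49.865/240 = 0.208 A.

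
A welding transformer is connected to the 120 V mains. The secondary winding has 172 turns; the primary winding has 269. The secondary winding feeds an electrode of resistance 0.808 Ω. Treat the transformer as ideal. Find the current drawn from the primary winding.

V_s = V_p × N_s/N_p = 120 × 172/269 = 76.729 V.
I_s = V_s/R = 76.729/0.808 = 94.961 A.
For an ideal transformer I_p N_p = I_s N_s, so I_p = 94.961 × 172/269 = 60.7 A.

I_p ≈ 60.7 A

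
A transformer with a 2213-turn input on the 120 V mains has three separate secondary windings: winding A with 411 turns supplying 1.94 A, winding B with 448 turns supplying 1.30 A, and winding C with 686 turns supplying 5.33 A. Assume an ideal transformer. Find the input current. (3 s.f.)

V_A = 120 × 411/2213 = 22.286 V; V_B = 120 × 448/2213 = 24.293 V; V_C = 120 × 686/2213 = 37.198 V.
P_out = V_A I_A + V_B I_B + V_C I_C = 22.286×1.94 + 24.293×1.30 + 37.198×5.33 = 43.236 + 31.581 + 198.27 = 273.08 W.
Ideal ⇒ P_in = P_out, so I_in = P_out/V_in = 273.08/120 = 2.28 A.

I_in ≈ 2.28 A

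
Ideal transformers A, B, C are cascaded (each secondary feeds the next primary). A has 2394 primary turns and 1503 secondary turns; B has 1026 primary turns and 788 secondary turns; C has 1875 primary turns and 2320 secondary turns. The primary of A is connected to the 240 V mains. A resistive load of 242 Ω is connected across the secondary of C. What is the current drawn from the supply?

Secondary of A: V = 240.00 × 1503/2394 = 150.68 V.
Secondary of B: V = 150.68 × 788/1026 = 115.72 V.
Secondary of C: V = 115.72 × 2320/1875 = 143.19 V.
I_load = 143.19/242 = 0.59169 A, so P_out = 143.19 × 0.59169 = 84.724 W.
All ideal ⇒ P_in = P_out, so I_supply = 84.724/240 = 0.353 A.

I_supply ≈ 0.353 A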